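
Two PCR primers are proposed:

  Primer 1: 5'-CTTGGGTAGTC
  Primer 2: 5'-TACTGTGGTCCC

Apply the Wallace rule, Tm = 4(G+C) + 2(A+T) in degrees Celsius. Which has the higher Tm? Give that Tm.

Primer 1: A+T=5, G+C=6 → Tm = 2(5)+4(6) = 34°C
Primer 2: A+T=5, G+C=7 → Tm = 2(5)+4(7) = 38°C
34°C vs 38°C → primer 2 is higher.

Primer 2, 38°C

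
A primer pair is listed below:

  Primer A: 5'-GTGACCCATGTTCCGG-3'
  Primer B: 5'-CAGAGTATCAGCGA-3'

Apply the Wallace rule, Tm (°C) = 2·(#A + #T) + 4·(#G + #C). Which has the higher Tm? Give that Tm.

Primer A, 52°C

Primer A: A+T=6, G+C=10 → Tm = 2(6)+4(10) = 52°C
Primer B: A+T=7, G+C=7 → Tm = 2(7)+4(7) = 42°C
52°C vs 42°C → primer A is higher.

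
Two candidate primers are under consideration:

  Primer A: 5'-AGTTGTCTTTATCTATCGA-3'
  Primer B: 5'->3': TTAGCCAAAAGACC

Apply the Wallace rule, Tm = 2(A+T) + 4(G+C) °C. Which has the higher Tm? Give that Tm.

Primer A, 50°C

Primer A: A+T=13, G+C=6 → Tm = 2(13)+4(6) = 50°C
Primer B: A+T=8, G+C=6 → Tm = 2(8)+4(6) = 40°C
50°C vs 40°C → primer A is higher.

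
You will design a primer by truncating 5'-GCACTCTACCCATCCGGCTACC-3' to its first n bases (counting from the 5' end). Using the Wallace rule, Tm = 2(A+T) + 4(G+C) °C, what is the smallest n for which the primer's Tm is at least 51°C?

n = 16

First 15 bases: GCACTCTACCCATCC → Tm = 48°C (< 51°C)
First 16 bases: GCACTCTACCCATCCG → Tm = 52°C (≥ 51°C)
Since every base adds ≥2°C, Tm only increases with n, so the threshold is first crossed at n = 16.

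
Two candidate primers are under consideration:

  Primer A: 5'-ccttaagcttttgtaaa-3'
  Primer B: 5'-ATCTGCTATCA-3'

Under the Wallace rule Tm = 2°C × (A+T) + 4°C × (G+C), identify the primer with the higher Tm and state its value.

Primer A: A+T=12, G+C=5 → Tm = 2(12)+4(5) = 44°C
Primer B: A+T=7, G+C=4 → Tm = 2(7)+4(4) = 30°C
44°C vs 30°C → primer A is higher.

Primer A, 44°C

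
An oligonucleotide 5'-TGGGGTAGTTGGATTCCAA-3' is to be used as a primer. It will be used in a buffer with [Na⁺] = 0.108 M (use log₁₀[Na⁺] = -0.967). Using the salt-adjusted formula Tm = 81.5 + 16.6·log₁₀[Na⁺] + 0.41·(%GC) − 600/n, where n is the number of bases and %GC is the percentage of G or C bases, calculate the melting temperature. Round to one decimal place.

53.3°C

Length n = 19. Scanning the sequence gives G=7, T=6, C=2, A=4.
G+C = 9, so %GC = 9/19 × 100 = 47.368%
Salt term: 16.6 × (-0.967) = -16.052
GC term: 0.41 × 47.368 = 19.421; length term: −600/19 = −31.579
Tm = 81.5 + (-16.052) + 19.421 − 31.579 = 53.29 → 53.3°C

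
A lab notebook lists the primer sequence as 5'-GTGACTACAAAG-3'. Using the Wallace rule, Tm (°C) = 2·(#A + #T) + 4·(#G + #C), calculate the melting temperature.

34°C

Counting bases: T=2, C=2, G=3, A=5
AT pairs contribute 7, GC pairs contribute 5.
Tm = 2(7) + 4(5) = 14 + 20 = 34°C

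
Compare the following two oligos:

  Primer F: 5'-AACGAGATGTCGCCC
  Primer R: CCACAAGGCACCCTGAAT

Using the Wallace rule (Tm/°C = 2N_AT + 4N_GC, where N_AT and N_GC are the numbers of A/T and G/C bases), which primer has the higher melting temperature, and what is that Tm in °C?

Primer F: A+T=6, G+C=9 → Tm = 2(6)+4(9) = 48°C
Primer R: A+T=8, G+C=10 → Tm = 2(8)+4(10) = 56°C
48°C vs 56°C → primer R is higher.

Primer R, 56°C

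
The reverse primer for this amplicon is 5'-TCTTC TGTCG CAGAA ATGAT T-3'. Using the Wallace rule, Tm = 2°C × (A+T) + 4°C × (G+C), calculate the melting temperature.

58°C

A=5, T=8, G=4, C=4
AT pairs contribute 13, GC pairs contribute 8.
Tm = 4·8 + 2·13 = 32 + 26 = 58°C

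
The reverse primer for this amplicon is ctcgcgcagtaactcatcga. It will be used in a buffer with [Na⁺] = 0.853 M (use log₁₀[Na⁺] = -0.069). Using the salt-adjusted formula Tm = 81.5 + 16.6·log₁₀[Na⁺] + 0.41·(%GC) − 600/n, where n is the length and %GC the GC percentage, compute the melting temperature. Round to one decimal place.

Length n = 20. Counting bases: A=5, C=7, G=4, T=4
G+C = 11, so %GC = 11/20 × 100 = 55%
Salt term: 16.6 × (-0.069) = -1.145
GC term: 0.41 × 55 = 22.55; length term: −600/20 = −30
Tm = 81.5 + (-1.145) + 22.55 − 30 = 72.905 → 72.9°C

72.9°C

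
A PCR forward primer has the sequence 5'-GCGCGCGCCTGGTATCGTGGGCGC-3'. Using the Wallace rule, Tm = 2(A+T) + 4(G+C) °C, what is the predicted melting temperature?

Scanning the sequence gives T=4, A=1, G=11, C=8.
So N_AT = 5 and N_GC = 19.
Tm = 4·19 + 2·5 = 76 + 10 = 86°C

86°C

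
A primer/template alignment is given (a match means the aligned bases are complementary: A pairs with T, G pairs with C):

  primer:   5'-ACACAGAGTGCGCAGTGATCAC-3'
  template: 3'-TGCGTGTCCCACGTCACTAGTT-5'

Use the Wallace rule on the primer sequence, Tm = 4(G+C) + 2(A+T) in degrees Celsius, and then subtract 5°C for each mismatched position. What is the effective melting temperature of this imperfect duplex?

Primer base counts: A=7, T=3, G=6, C=6 → A+T=10, G+C=12
Perfect-match Tm = 2(10) + 4(12) = 20 + 48 = 68°C
Mismatches (positions where the bases are not complementary): 5 (at positions 3, 6, 9, 11, 22)
Effective Tm = 68 − 5×5 = 68 − 25 = 43°C

43°C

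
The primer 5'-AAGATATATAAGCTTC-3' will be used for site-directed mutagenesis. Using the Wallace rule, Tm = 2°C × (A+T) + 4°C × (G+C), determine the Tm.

40°C

C=2, T=5, G=2, A=7
A+T = 12, G+C = 4
Tm = 2(12) + 4(4) = 24 + 16 = 40°C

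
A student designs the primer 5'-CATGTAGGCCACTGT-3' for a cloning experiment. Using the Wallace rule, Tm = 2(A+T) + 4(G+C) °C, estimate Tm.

46°C

T=4, G=4, C=4, A=3
So N_AT = 7 and N_GC = 8.
Tm = 2(7) + 4(8) = 14 + 32 = 46°C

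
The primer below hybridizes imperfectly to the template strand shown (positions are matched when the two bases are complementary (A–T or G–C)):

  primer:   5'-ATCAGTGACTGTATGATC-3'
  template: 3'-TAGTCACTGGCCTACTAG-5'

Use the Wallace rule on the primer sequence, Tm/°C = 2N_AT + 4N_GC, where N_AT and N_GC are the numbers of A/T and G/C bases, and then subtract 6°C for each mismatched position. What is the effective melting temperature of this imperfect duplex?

Primer base counts: A=5, T=6, G=4, C=3 → A+T=11, G+C=7
Perfect-match Tm = 2(11) + 4(7) = 22 + 28 = 50°C
Mismatches (positions where the bases are not complementary): 2 (at positions 10, 12)
Effective Tm = 50 − 2×6 = 50 − 12 = 38°C

38°C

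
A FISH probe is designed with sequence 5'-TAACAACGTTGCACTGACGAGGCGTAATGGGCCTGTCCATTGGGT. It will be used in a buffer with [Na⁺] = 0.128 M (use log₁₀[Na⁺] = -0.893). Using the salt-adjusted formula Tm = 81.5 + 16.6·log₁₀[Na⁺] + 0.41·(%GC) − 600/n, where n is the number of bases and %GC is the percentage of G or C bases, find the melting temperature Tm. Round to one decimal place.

75.2°C

Length n = 45. Scanning the sequence gives G=14, C=10, A=10, T=11.
G+C = 24, so %GC = 24/45 × 100 = 53.333%
Salt term: 16.6 × (-0.893) = -14.824
GC term: 0.41 × 53.333 = 21.867; length term: −600/45 = −13.333
Tm = 81.5 + (-14.824) + 21.867 − 13.333 = 75.21 → 75.2°C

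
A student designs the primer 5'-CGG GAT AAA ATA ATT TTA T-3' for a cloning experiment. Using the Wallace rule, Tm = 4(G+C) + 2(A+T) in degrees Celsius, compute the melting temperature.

46°C

Counting bases: T=7, C=1, G=3, A=8
So N_AT = 15 and N_GC = 4.
Tm = 2(15) + 4(4) = 30 + 16 = 46°C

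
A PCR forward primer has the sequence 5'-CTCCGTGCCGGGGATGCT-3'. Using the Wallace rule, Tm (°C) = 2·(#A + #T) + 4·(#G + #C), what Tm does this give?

62°C

Base counts: G=7, A=1, C=6, T=4
AT pairs contribute 5, GC pairs contribute 13.
Tm = 2×5 + 4×13 = 62°C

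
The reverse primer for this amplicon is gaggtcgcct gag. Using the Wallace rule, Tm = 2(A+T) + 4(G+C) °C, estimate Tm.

44°C

Counting bases: G=6, T=2, C=3, A=2
So N_AT = 4 and N_GC = 9.
Tm = 2×4 + 4×9 = 44°C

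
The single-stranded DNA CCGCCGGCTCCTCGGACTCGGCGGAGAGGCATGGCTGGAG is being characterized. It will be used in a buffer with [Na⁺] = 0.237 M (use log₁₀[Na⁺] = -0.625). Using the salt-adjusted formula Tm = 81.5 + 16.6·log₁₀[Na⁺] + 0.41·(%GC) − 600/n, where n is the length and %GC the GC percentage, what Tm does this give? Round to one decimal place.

86.9°C

Length n = 40. Base counts: T=5, G=17, C=13, A=5
G+C = 30, so %GC = 30/40 × 100 = 75%
Salt term: 16.6 × (-0.625) = -10.375
GC term: 0.41 × 75 = 30.75; length term: −600/40 = −15
Tm = 81.5 + (-10.375) + 30.75 − 15 = 86.875 → 86.9°C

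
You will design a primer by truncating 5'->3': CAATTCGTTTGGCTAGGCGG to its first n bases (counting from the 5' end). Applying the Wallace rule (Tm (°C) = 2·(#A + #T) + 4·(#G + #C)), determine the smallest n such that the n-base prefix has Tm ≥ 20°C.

n = 7

First 6 bases: CAATTC → Tm = 16°C (< 20°C)
First 7 bases: CAATTCG → Tm = 20°C (≥ 20°C)
Each additional base adds 2°C (A/T) or 4°C (G/C), so Tm is non-decreasing in n; n = 7 is the first length to reach 20°C.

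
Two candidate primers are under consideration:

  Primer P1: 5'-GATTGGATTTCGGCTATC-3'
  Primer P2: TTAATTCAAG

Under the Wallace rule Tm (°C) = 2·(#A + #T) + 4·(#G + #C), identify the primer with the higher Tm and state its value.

Primer P1, 52°C

Primer P1: A+T=10, G+C=8 → Tm = 2(10)+4(8) = 52°C
Primer P2: A+T=8, G+C=2 → Tm = 2(8)+4(2) = 24°C
52°C vs 24°C → primer P1 is higher.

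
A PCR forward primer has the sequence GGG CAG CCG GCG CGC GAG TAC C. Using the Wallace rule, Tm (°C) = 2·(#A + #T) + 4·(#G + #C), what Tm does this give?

Base counts: G=10, A=3, C=8, T=1
AT pairs contribute 4, GC pairs contribute 18.
Tm = 2(4) + 4(18) = 8 + 72 = 80°C

80°C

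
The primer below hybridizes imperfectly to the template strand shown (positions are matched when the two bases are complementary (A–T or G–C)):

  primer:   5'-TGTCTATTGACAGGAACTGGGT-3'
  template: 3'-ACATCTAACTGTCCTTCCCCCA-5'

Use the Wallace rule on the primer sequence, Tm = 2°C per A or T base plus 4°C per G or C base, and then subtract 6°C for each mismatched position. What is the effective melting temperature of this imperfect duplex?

40°C

Primer base counts: A=5, T=7, G=7, C=3 → A+T=12, G+C=10
Perfect-match Tm = 2(12) + 4(10) = 24 + 40 = 64°C
Mismatches (positions where the bases are not complementary): 4 (at positions 4, 5, 17, 18)
Effective Tm = 64 − 4×6 = 64 − 24 = 40°C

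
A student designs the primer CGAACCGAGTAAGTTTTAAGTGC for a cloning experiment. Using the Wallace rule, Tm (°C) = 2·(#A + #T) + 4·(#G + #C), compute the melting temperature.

66°C

Base counts: A=7, G=6, C=4, T=6
So N_AT = 13 and N_GC = 10.
Tm = 2×13 + 4×10 = 66°C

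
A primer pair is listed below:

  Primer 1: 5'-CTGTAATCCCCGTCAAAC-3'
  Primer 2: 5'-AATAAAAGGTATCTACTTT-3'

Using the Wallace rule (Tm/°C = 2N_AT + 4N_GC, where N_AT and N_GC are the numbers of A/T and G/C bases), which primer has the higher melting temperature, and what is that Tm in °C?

Primer 1, 54°C

Primer 1: A+T=9, G+C=9 → Tm = 2(9)+4(9) = 54°C
Primer 2: A+T=15, G+C=4 → Tm = 2(15)+4(4) = 46°C
54°C vs 46°C → primer 1 is higher.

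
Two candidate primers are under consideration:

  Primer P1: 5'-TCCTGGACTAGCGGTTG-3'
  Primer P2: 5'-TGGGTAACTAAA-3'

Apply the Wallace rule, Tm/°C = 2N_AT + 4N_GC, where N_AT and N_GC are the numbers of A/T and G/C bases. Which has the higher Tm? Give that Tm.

Primer P1, 54°C

Primer P1: A+T=7, G+C=10 → Tm = 2(7)+4(10) = 54°C
Primer P2: A+T=8, G+C=4 → Tm = 2(8)+4(4) = 32°C
54°C vs 32°C → primer P1 is higher.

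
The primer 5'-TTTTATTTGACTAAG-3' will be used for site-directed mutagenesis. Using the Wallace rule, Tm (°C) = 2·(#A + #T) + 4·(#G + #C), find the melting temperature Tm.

Base counts: A=4, T=8, C=1, G=2
AT pairs contribute 12, GC pairs contribute 3.
Tm = 4·3 + 2·12 = 12 + 24 = 36°C

36°C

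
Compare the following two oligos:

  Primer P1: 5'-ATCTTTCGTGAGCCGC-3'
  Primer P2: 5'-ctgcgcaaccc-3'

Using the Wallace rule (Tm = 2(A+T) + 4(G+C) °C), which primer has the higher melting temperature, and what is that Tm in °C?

Primer P1: A+T=7, G+C=9 → Tm = 2(7)+4(9) = 50°C
Primer P2: A+T=3, G+C=8 → Tm = 2(3)+4(8) = 38°C
50°C vs 38°C → primer P1 is higher.

Primer P1, 50°C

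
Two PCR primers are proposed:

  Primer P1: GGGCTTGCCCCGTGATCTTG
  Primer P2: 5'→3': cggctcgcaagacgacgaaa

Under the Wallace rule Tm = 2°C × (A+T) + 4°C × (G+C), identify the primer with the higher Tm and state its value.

Primer P1: A+T=7, G+C=13 → Tm = 2(7)+4(13) = 66°C
Primer P2: A+T=8, G+C=12 → Tm = 2(8)+4(12) = 64°C
66°C vs 64°C → primer P1 is higher.

Primer P1, 66°C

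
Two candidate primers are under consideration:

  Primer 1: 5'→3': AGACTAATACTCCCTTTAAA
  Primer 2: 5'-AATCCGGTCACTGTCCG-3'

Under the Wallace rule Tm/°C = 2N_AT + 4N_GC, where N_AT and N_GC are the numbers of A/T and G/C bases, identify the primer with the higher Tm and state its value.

Primer 2, 54°C

Primer 1: A+T=14, G+C=6 → Tm = 2(14)+4(6) = 52°C
Primer 2: A+T=7, G+C=10 → Tm = 2(7)+4(10) = 54°C
52°C vs 54°C → primer 2 is higher.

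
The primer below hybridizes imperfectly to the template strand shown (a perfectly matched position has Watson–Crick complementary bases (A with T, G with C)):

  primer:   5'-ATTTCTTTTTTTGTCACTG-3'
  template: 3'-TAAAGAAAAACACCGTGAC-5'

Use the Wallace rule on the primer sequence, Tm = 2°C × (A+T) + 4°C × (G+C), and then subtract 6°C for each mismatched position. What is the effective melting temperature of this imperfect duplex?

Primer base counts: A=2, T=12, G=2, C=3 → A+T=14, G+C=5
Perfect-match Tm = 2(14) + 4(5) = 28 + 20 = 48°C
Mismatches (positions where the bases are not complementary): 2 (at positions 11, 14)
Effective Tm = 48 − 2×6 = 48 − 12 = 36°C

36°C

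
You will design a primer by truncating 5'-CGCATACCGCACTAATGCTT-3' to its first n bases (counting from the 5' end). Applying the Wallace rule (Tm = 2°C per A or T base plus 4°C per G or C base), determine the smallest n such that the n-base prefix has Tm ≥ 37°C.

First 11 bases: CGCATACCGCA → Tm = 36°C (< 37°C)
First 12 bases: CGCATACCGCAC → Tm = 40°C (≥ 37°C)
Since every base adds ≥2°C, Tm only increases with n, so the threshold is first crossed at n = 12.

n = 12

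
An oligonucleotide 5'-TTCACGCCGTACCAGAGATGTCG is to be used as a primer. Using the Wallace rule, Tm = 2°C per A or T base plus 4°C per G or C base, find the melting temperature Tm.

Scanning the sequence gives G=6, C=7, A=5, T=5.
AT pairs contribute 10, GC pairs contribute 13.
Tm = 2×10 + 4×13 = 72°C

72°C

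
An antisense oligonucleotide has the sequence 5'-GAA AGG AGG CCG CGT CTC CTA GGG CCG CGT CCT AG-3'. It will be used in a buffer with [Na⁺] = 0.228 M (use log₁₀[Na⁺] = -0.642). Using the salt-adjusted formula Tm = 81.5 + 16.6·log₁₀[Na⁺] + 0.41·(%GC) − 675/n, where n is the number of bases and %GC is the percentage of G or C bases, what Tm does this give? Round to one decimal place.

Length n = 35. Base counts: T=5, G=13, C=11, A=6
G+C = 24, so %GC = 24/35 × 100 = 68.571%
Salt term: 16.6 × (-0.642) = -10.657
GC term: 0.41 × 68.571 = 28.114; length term: −675/35 = −19.286
Tm = 81.5 + (-10.657) + 28.114 − 19.286 = 79.671 → 79.7°C

79.7°C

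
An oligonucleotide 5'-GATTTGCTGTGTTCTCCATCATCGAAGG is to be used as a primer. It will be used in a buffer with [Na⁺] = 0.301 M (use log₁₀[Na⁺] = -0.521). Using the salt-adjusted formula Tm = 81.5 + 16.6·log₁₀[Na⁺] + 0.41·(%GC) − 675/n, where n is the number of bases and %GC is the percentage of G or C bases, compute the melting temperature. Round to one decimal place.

67.8°C

Length n = 28. Base counts: C=6, T=10, A=5, G=7
G+C = 13, so %GC = 13/28 × 100 = 46.429%
Salt term: 16.6 × (-0.521) = -8.649
GC term: 0.41 × 46.429 = 19.036; length term: −675/28 = −24.107
Tm = 81.5 + (-8.649) + 19.036 − 24.107 = 67.78 → 67.8°C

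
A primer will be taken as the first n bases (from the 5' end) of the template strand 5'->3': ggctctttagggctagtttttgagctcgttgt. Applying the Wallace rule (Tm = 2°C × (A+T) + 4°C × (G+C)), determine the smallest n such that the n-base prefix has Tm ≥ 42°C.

First 12 bases: GGCTCTTTAGGG → Tm = 38°C (< 42°C)
First 13 bases: GGCTCTTTAGGGC → Tm = 42°C (≥ 42°C)
Each additional base adds 2°C (A/T) or 4°C (G/C), so Tm is non-decreasing in n; n = 13 is the first length to reach 42°C.

n = 13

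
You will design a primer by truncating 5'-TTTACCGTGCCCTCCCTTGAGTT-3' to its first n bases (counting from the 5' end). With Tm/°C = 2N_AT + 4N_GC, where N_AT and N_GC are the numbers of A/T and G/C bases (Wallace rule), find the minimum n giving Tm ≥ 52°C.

n = 16

First 15 bases: TTTACCGTGCCCTCC → Tm = 48°C (< 52°C)
First 16 bases: TTTACCGTGCCCTCCC → Tm = 52°C (≥ 52°C)
Since every base adds ≥2°C, Tm only increases with n, so the threshold is first crossed at n = 16.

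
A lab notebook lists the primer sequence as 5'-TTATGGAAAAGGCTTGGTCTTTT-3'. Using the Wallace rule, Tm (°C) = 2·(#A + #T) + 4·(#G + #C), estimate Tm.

Base counts: T=10, G=6, A=5, C=2
AT pairs contribute 15, GC pairs contribute 8.
Tm = 2×15 + 4×8 = 62°C

62°C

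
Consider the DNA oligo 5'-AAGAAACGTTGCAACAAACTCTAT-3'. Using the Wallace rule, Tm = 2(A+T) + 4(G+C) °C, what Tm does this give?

Counting bases: A=11, G=3, C=5, T=5
A+T = 16, G+C = 8
Tm = 2(16) + 4(8) = 32 + 32 = 64°C

64°C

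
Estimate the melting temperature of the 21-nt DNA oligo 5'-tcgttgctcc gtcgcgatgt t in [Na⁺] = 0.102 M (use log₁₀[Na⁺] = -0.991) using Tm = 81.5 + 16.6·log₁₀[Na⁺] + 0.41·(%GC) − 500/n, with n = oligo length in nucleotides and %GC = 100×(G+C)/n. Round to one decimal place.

64.7°C

Length n = 21. Counting bases: G=6, A=1, C=6, T=8
G+C = 12, so %GC = 12/21 × 100 = 57.143%
Salt term: 16.6 × (-0.991) = -16.451
GC term: 0.41 × 57.143 = 23.429; length term: −500/21 = −23.81
Tm = 81.5 + (-16.451) + 23.429 − 23.81 = 64.668 → 64.7°C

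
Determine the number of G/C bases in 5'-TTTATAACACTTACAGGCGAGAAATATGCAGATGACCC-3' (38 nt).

Counting bases: T=9, A=14, G=7, C=8
G+C = 7 + 8 = 15

15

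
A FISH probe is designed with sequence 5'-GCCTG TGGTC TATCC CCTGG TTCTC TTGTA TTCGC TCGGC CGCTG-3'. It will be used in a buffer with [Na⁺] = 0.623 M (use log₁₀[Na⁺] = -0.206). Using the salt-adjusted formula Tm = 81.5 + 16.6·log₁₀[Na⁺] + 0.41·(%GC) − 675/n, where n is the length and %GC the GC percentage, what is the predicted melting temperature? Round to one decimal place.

87.7°C

Length n = 45. T=16, C=15, A=2, G=12
G+C = 27, so %GC = 27/45 × 100 = 60%
Salt term: 16.6 × (-0.206) = -3.42
GC term: 0.41 × 60 = 24.6; length term: −675/45 = −15
Tm = 81.5 + (-3.42) + 24.6 − 15 = 87.68 → 87.7°C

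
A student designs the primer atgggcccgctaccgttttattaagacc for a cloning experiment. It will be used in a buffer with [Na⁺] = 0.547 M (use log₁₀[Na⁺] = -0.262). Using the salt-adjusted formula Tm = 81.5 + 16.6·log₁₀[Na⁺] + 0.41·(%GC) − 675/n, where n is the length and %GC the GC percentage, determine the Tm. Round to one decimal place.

73.5°C

Length n = 28. A=6, T=8, G=6, C=8
G+C = 14, so %GC = 14/28 × 100 = 50%
Salt term: 16.6 × (-0.262) = -4.349
GC term: 0.41 × 50 = 20.5; length term: −675/28 = −24.107
Tm = 81.5 + (-4.349) + 20.5 − 24.107 = 73.544 → 73.5°C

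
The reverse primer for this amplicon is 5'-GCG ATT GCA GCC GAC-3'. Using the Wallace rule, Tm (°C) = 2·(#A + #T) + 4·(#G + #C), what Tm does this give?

A=3, T=2, G=5, C=5
AT pairs contribute 5, GC pairs contribute 10.
Tm = 4·10 + 2·5 = 40 + 10 = 50°C

50°C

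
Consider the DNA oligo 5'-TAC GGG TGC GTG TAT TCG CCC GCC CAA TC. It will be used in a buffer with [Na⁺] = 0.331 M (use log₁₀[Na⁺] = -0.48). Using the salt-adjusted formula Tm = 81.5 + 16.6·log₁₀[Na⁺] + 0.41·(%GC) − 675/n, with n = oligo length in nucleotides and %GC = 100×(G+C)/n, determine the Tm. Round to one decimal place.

Length n = 29. A=4, T=7, C=10, G=8
G+C = 18, so %GC = 18/29 × 100 = 62.069%
Salt term: 16.6 × (-0.48) = -7.968
GC term: 0.41 × 62.069 = 25.448; length term: −675/29 = −23.276
Tm = 81.5 + (-7.968) + 25.448 − 23.276 = 75.704 → 75.7°C

75.7°C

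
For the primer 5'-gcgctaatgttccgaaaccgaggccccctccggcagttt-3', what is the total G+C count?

Base counts: A=7, G=10, C=14, T=8
G+C = 10 + 14 = 24

24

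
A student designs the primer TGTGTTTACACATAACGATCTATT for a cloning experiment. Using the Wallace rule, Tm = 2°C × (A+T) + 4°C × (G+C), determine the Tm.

Scanning the sequence gives A=7, G=3, C=4, T=10.
AT pairs contribute 17, GC pairs contribute 7.
Tm = 2×17 + 4×7 = 62°C

62°C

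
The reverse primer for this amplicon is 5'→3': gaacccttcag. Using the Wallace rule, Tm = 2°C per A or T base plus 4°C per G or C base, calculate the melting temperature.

34°C

Counting bases: A=3, G=2, T=2, C=4
AT pairs contribute 5, GC pairs contribute 6.
Tm = 4·6 + 2·5 = 24 + 10 = 34°C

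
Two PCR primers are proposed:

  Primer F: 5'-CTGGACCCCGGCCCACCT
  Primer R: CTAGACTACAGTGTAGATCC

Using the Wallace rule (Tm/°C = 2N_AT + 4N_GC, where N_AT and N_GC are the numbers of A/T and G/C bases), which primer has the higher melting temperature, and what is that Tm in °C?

Primer F, 64°C

Primer F: A+T=4, G+C=14 → Tm = 2(4)+4(14) = 64°C
Primer R: A+T=11, G+C=9 → Tm = 2(11)+4(9) = 58°C
64°C vs 58°C → primer F is higher.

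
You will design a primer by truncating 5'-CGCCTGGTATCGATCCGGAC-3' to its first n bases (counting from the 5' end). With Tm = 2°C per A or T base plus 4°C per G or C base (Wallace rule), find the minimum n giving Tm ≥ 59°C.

First 17 bases: CGCCTGGTATCGATCCG → Tm = 56°C (< 59°C)
First 18 bases: CGCCTGGTATCGATCCGG → Tm = 60°C (≥ 59°C)
Since every base adds ≥2°C, Tm only increases with n, so the threshold is first crossed at n = 18.

n = 18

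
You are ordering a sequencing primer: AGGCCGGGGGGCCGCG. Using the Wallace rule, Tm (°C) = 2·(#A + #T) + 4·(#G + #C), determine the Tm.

62°C

Counting bases: A=1, C=5, G=10, T=0
A+T = 1, G+C = 15
Tm = 4·15 + 2·1 = 60 + 2 = 62°C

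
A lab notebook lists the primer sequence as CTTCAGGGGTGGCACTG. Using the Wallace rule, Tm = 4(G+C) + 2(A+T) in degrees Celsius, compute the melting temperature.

Base counts: G=7, C=4, A=2, T=4
AT pairs contribute 6, GC pairs contribute 11.
Tm = 2×6 + 4×11 = 56°C

56°C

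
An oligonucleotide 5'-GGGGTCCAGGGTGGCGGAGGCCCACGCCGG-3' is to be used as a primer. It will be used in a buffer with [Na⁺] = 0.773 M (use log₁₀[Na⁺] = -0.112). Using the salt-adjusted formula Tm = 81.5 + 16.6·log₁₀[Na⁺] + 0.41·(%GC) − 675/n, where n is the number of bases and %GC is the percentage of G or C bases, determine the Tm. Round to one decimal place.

91.3°C

Length n = 30. Counting bases: A=3, G=16, C=9, T=2
G+C = 25, so %GC = 25/30 × 100 = 83.333%
Salt term: 16.6 × (-0.112) = -1.859
GC term: 0.41 × 83.333 = 34.167; length term: −675/30 = −22.5
Tm = 81.5 + (-1.859) + 34.167 − 22.5 = 91.308 → 91.3°C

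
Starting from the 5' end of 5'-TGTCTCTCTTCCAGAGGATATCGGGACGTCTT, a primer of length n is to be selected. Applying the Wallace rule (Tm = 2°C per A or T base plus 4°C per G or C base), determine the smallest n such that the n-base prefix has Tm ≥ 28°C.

n = 10

First 9 bases: TGTCTCTCT → Tm = 26°C (< 28°C)
First 10 bases: TGTCTCTCTT → Tm = 28°C (≥ 28°C)
Each additional base adds 2°C (A/T) or 4°C (G/C), so Tm is non-decreasing in n; n = 10 is the first length to reach 28°C.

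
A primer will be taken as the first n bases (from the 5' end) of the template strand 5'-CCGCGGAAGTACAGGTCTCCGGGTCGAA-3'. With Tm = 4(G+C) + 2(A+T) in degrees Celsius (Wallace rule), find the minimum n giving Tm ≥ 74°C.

First 21 bases: CCGCGGAAGTACAGGTCTCCG → Tm = 70°C (< 74°C)
First 22 bases: CCGCGGAAGTACAGGTCTCCGG → Tm = 74°C (≥ 74°C)
Each additional base adds 2°C (A/T) or 4°C (G/C), so Tm is non-decreasing in n; n = 22 is the first length to reach 74°C.

n = 22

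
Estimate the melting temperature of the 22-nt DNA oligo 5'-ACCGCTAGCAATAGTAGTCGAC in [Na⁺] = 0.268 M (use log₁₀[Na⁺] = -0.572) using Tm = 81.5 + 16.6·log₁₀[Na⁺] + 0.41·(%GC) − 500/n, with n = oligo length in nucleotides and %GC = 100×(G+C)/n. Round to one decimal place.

Length n = 22. Counting bases: C=6, T=4, A=7, G=5
G+C = 11, so %GC = 11/22 × 100 = 50%
Salt term: 16.6 × (-0.572) = -9.495
GC term: 0.41 × 50 = 20.5; length term: −500/22 = −22.727
Tm = 81.5 + (-9.495) + 20.5 − 22.727 = 69.778 → 69.8°C

69.8°C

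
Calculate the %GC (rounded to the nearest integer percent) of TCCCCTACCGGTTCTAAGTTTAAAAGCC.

Scanning the sequence gives A=7, T=8, C=9, G=4.
G+C = 4 + 9 = 13 out of 28 bases
%GC = 13/28 × 100 = 46.43% ≈ 46%

46%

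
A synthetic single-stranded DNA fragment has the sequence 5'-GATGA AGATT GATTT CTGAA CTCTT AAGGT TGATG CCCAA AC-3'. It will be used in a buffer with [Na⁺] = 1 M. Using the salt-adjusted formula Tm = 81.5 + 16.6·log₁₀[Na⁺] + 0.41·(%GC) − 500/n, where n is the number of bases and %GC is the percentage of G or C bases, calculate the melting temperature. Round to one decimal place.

Length n = 42. Base counts: C=7, T=13, G=9, A=13
G+C = 16, so %GC = 16/42 × 100 = 38.095%
Salt term: 16.6 × (0) = 0
GC term: 0.41 × 38.095 = 15.619; length term: −500/42 = −11.905
Tm = 81.5 + (0) + 15.619 − 11.905 = 85.214 → 85.2°C

85.2°C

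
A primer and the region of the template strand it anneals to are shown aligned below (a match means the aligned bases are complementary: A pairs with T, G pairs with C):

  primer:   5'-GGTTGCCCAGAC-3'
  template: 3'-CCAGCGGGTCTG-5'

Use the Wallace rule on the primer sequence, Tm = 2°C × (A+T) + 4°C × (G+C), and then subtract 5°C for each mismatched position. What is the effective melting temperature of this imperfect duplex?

Primer base counts: A=2, T=2, G=4, C=4 → A+T=4, G+C=8
Perfect-match Tm = 2(4) + 4(8) = 8 + 32 = 40°C
Mismatches (positions where the bases are not complementary): 1 (at position 4)
Effective Tm = 40 − 1×5 = 40 − 5 = 35°C

35°C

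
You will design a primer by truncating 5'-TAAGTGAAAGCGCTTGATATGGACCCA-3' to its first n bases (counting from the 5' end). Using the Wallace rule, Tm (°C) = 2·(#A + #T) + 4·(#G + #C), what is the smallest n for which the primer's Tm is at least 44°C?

First 15 bases: TAAGTGAAAGCGCTT → Tm = 42°C (< 44°C)
First 16 bases: TAAGTGAAAGCGCTTG → Tm = 46°C (≥ 44°C)
Since every base adds ≥2°C, Tm only increases with n, so the threshold is first crossed at n = 16.

n = 16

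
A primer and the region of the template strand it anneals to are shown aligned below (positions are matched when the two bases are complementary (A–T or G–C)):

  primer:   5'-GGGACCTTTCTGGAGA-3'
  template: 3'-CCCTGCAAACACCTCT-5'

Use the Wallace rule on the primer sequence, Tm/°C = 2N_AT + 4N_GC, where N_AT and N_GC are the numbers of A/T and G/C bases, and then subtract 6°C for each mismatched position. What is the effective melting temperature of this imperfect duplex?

Primer base counts: A=3, T=4, G=6, C=3 → A+T=7, G+C=9
Perfect-match Tm = 2(7) + 4(9) = 14 + 36 = 50°C
Mismatches (positions where the bases are not complementary): 2 (at positions 6, 10)
Effective Tm = 50 − 2×6 = 50 − 12 = 38°C

38°C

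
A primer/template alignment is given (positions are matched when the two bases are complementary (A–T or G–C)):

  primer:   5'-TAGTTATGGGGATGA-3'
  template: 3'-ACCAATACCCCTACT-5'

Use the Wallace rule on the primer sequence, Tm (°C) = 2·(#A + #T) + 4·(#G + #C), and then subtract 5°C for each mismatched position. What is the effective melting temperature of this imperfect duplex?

37°C

Primer base counts: A=4, T=5, G=6, C=0 → A+T=9, G+C=6
Perfect-match Tm = 2(9) + 4(6) = 18 + 24 = 42°C
Mismatches (positions where the bases are not complementary): 1 (at position 2)
Effective Tm = 42 − 1×5 = 42 − 5 = 37°C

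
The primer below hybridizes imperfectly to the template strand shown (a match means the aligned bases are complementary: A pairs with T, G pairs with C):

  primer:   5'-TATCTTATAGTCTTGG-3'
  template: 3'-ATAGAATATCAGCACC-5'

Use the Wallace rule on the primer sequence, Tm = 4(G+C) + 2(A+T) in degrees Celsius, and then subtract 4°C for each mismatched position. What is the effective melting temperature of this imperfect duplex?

38°C

Primer base counts: A=3, T=8, G=3, C=2 → A+T=11, G+C=5
Perfect-match Tm = 2(11) + 4(5) = 22 + 20 = 42°C
Mismatches (positions where the bases are not complementary): 1 (at position 13)
Effective Tm = 42 − 1×4 = 42 − 4 = 38°C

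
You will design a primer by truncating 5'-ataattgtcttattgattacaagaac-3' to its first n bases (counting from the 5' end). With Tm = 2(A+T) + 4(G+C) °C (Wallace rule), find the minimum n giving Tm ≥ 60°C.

n = 25

First 24 bases: ATAATTGTCTTATTGATTACAAGA → Tm = 58°C (< 60°C)
First 25 bases: ATAATTGTCTTATTGATTACAAGAA → Tm = 60°C (≥ 60°C)
Since every base adds ≥2°C, Tm only increases with n, so the threshold is first crossed at n = 25.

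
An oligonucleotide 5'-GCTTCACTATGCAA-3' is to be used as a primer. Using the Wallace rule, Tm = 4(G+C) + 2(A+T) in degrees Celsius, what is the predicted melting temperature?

40°C

T=4, C=4, G=2, A=4
So N_AT = 8 and N_GC = 6.
Tm = 4·6 + 2·8 = 24 + 16 = 40°C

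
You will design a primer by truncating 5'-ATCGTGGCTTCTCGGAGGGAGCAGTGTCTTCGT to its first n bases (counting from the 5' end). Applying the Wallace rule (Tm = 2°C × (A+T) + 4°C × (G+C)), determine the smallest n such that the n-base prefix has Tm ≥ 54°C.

First 16 bases: ATCGTGGCTTCTCGGA → Tm = 50°C (< 54°C)
First 17 bases: ATCGTGGCTTCTCGGAG → Tm = 54°C (≥ 54°C)
Each additional base adds 2°C (A/T) or 4°C (G/C), so Tm is non-decreasing in n; n = 17 is the first length to reach 54°C.

n = 17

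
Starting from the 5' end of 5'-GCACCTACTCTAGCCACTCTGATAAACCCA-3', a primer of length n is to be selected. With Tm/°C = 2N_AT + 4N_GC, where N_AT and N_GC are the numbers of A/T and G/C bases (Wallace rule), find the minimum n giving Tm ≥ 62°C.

First 19 bases: GCACCTACTCTAGCCACTC → Tm = 60°C (< 62°C)
First 20 bases: GCACCTACTCTAGCCACTCT → Tm = 62°C (≥ 62°C)
Each additional base adds 2°C (A/T) or 4°C (G/C), so Tm is non-decreasing in n; n = 20 is the first length to reach 62°C.

n = 20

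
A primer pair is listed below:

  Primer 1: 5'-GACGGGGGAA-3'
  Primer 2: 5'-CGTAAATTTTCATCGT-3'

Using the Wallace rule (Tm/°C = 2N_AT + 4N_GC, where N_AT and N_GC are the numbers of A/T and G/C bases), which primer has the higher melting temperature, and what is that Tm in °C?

Primer 1: A+T=3, G+C=7 → Tm = 2(3)+4(7) = 34°C
Primer 2: A+T=11, G+C=5 → Tm = 2(11)+4(5) = 42°C
34°C vs 42°C → primer 2 is higher.

Primer 2, 42°C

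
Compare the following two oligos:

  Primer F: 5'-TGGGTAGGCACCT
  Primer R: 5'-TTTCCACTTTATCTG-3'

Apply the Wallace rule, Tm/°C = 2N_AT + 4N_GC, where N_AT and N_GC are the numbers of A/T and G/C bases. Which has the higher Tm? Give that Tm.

Primer F, 42°C

Primer F: A+T=5, G+C=8 → Tm = 2(5)+4(8) = 42°C
Primer R: A+T=10, G+C=5 → Tm = 2(10)+4(5) = 40°C
42°C vs 40°C → primer F is higher.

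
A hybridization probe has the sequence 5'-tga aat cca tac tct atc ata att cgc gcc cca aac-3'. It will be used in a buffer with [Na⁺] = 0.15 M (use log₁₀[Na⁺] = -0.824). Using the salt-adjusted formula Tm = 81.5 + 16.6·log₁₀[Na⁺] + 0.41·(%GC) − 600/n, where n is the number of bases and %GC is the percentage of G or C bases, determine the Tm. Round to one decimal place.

68.2°C

Length n = 36. C=12, A=12, G=3, T=9
G+C = 15, so %GC = 15/36 × 100 = 41.667%
Salt term: 16.6 × (-0.824) = -13.678
GC term: 0.41 × 41.667 = 17.083; length term: −600/36 = −16.667
Tm = 81.5 + (-13.678) + 17.083 − 16.667 = 68.238 → 68.2°C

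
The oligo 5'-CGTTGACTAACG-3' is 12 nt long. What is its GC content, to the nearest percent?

A=3, T=3, G=3, C=3
G+C = 3 + 3 = 6 out of 12 bases
%GC = 6/12 × 100 = 50% ≈ 50%

50%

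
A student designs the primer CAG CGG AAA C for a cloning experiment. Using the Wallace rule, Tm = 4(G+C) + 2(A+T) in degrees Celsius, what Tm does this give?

32°C

Counting bases: T=0, G=3, C=3, A=4
AT pairs contribute 4, GC pairs contribute 6.
Tm = 2(4) + 4(6) = 8 + 24 = 32°C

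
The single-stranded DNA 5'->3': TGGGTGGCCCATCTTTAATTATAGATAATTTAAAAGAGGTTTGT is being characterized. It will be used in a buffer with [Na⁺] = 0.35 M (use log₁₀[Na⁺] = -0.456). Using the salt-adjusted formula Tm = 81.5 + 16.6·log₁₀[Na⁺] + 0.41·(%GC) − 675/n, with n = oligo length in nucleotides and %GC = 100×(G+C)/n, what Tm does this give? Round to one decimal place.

71.6°C

Length n = 44. Scanning the sequence gives G=10, C=4, T=17, A=13.
G+C = 14, so %GC = 14/44 × 100 = 31.818%
Salt term: 16.6 × (-0.456) = -7.57
GC term: 0.41 × 31.818 = 13.045; length term: −675/44 = −15.341
Tm = 81.5 + (-7.57) + 13.045 − 15.341 = 71.634 → 71.6°C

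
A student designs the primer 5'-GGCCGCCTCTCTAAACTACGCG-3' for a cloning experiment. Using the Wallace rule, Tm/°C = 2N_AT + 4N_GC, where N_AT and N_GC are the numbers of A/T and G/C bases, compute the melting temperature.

Scanning the sequence gives C=9, T=4, G=5, A=4.
So N_AT = 8 and N_GC = 14.
Tm = 4·14 + 2·8 = 56 + 16 = 72°C

72°C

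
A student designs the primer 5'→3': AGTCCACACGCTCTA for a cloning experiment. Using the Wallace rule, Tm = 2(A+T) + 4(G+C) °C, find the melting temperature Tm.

T=3, C=6, G=2, A=4
So N_AT = 7 and N_GC = 8.
Tm = 2(7) + 4(8) = 14 + 32 = 46°C

46°C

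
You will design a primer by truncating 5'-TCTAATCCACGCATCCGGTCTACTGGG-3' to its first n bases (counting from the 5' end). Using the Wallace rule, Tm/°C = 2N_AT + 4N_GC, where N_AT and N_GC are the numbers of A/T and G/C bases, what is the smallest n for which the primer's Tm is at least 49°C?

First 16 bases: TCTAATCCACGCATCC → Tm = 48°C (< 49°C)
First 17 bases: TCTAATCCACGCATCCG → Tm = 52°C (≥ 49°C)
Each additional base adds 2°C (A/T) or 4°C (G/C), so Tm is non-decreasing in n; n = 17 is the first length to reach 49°C.

n = 17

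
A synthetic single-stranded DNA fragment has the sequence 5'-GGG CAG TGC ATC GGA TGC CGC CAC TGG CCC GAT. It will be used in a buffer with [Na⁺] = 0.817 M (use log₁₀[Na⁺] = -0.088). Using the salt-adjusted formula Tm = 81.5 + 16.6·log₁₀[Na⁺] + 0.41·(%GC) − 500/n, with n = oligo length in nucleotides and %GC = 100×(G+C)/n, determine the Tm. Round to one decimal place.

93.5°C

Length n = 33. Scanning the sequence gives C=11, G=12, A=5, T=5.
G+C = 23, so %GC = 23/33 × 100 = 69.697%
Salt term: 16.6 × (-0.088) = -1.461
GC term: 0.41 × 69.697 = 28.576; length term: −500/33 = −15.152
Tm = 81.5 + (-1.461) + 28.576 − 15.152 = 93.463 → 93.5°C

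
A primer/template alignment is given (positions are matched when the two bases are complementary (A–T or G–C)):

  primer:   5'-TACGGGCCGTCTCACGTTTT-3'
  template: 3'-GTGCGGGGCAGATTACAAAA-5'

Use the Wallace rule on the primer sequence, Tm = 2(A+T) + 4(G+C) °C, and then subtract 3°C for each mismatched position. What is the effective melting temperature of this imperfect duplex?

47°C

Primer base counts: A=2, T=7, G=5, C=6 → A+T=9, G+C=11
Perfect-match Tm = 2(9) + 4(11) = 18 + 44 = 62°C
Mismatches (positions where the bases are not complementary): 5 (at positions 1, 5, 6, 13, 15)
Effective Tm = 62 − 5×3 = 62 − 15 = 47°C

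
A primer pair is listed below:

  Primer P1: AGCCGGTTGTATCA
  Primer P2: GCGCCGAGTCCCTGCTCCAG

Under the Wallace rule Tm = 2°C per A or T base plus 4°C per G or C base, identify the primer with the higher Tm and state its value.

Primer P2, 70°C

Primer P1: A+T=7, G+C=7 → Tm = 2(7)+4(7) = 42°C
Primer P2: A+T=5, G+C=15 → Tm = 2(5)+4(15) = 70°C
42°C vs 70°C → primer P2 is higher.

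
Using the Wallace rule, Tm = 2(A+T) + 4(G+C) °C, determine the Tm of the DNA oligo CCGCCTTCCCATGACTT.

54°C

A=2, T=5, G=2, C=8
AT pairs contribute 7, GC pairs contribute 10.
Tm = 2(7) + 4(10) = 14 + 40 = 54°C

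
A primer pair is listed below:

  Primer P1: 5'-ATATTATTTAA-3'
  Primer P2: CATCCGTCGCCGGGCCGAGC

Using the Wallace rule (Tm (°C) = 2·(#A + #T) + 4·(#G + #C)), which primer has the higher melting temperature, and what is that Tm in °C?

Primer P1: A+T=11, G+C=0 → Tm = 2(11)+4(0) = 22°C
Primer P2: A+T=4, G+C=16 → Tm = 2(4)+4(16) = 72°C
22°C vs 72°C → primer P2 is higher.

Primer P2, 72°C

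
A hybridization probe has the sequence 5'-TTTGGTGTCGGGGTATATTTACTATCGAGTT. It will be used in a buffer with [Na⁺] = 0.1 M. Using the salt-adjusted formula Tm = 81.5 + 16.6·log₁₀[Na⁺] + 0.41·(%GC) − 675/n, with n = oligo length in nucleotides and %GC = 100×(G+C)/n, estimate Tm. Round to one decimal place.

59.0°C

Length n = 31. T=14, C=3, G=9, A=5
G+C = 12, so %GC = 12/31 × 100 = 38.71%
Salt term: 16.6 × (-1) = -16.6
GC term: 0.41 × 38.71 = 15.871; length term: −675/31 = −21.774
Tm = 81.5 + (-16.6) + 15.871 − 21.774 = 58.997 → 59.0°C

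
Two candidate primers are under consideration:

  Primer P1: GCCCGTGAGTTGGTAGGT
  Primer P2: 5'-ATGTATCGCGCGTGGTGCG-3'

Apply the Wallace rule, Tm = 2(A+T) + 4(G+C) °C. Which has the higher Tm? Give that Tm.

Primer P2, 62°C

Primer P1: A+T=7, G+C=11 → Tm = 2(7)+4(11) = 58°C
Primer P2: A+T=7, G+C=12 → Tm = 2(7)+4(12) = 62°C
58°C vs 62°C → primer P2 is higher.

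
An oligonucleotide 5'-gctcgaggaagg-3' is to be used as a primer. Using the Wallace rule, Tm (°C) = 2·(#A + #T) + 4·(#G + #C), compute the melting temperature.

Base counts: G=6, C=2, T=1, A=3
So N_AT = 4 and N_GC = 8.
Tm = 4·8 + 2·4 = 32 + 8 = 40°C

40°C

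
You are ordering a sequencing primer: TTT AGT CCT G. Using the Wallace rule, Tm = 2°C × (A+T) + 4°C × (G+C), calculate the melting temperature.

C=2, A=1, G=2, T=5
AT pairs contribute 6, GC pairs contribute 4.
Tm = 2(6) + 4(4) = 12 + 16 = 28°C

28°C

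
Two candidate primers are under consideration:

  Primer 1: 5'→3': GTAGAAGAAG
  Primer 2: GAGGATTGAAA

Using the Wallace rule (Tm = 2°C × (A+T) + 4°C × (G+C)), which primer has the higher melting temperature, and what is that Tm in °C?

Primer 2, 30°C

Primer 1: A+T=6, G+C=4 → Tm = 2(6)+4(4) = 28°C
Primer 2: A+T=7, G+C=4 → Tm = 2(7)+4(4) = 30°C
28°C vs 30°C → primer 2 is higher.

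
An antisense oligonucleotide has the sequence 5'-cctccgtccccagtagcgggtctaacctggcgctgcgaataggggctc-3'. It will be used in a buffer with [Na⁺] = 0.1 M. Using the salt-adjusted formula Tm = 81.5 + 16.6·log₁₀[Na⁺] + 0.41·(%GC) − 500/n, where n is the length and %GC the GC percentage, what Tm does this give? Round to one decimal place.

81.8°C

Length n = 48. Scanning the sequence gives C=17, A=7, T=9, G=15.
G+C = 32, so %GC = 32/48 × 100 = 66.667%
Salt term: 16.6 × (-1) = -16.6
GC term: 0.41 × 66.667 = 27.333; length term: −500/48 = −10.417
Tm = 81.5 + (-16.6) + 27.333 − 10.417 = 81.816 → 81.8°C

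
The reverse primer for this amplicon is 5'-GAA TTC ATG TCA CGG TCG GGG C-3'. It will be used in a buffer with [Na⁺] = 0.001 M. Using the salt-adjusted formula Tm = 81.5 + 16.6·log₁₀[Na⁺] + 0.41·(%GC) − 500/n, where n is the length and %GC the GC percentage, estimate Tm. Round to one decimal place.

33.2°C

Length n = 22. Base counts: T=5, G=8, A=4, C=5
G+C = 13, so %GC = 13/22 × 100 = 59.091%
Salt term: 16.6 × (-3) = -49.8
GC term: 0.41 × 59.091 = 24.227; length term: −500/22 = −22.727
Tm = 81.5 + (-49.8) + 24.227 − 22.727 = 33.2 → 33.2°C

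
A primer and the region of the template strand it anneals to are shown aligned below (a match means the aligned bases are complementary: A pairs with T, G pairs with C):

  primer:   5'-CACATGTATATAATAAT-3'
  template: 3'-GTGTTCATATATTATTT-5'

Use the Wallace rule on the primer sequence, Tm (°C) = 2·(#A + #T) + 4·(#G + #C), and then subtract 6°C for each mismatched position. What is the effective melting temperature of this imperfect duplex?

Primer base counts: A=8, T=6, G=1, C=2 → A+T=14, G+C=3
Perfect-match Tm = 2(14) + 4(3) = 28 + 12 = 40°C
Mismatches (positions where the bases are not complementary): 2 (at positions 5, 17)
Effective Tm = 40 − 2×6 = 40 − 12 = 28°C

28°C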